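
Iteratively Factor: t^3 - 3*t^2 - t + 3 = (t - 1)*(t^2 - 2*t - 3) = (t - 3)*(t - 1)*(t + 1)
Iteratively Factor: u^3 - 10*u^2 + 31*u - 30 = (u - 3)*(u^2 - 7*u + 10) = (u - 5)*(u - 3)*(u - 2)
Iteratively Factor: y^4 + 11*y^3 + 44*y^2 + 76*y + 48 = (y + 3)*(y^3 + 8*y^2 + 20*y + 16) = (y + 3)*(y + 4)*(y^2 + 4*y + 4) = (y + 2)*(y + 3)*(y + 4)*(y + 2)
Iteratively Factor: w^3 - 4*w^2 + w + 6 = (w - 2)*(w^2 - 2*w - 3) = (w - 2)*(w + 1)*(w - 3)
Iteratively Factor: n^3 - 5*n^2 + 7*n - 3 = (n - 1)*(n^2 - 4*n + 3) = (n - 3)*(n - 1)*(n - 1)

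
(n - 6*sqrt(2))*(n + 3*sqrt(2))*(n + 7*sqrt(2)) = n^3 + 4*sqrt(2)*n^2 - 78*n - 252*sqrt(2)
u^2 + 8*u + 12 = (u + 2)*(u + 6)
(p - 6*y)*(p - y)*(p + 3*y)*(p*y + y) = p^4*y - 4*p^3*y^2 + p^3*y - 15*p^2*y^3 - 4*p^2*y^2 + 18*p*y^4 - 15*p*y^3 + 18*y^4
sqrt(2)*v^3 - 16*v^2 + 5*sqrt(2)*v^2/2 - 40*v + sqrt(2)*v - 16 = (v + 2)*(v - 8*sqrt(2))*(sqrt(2)*v + sqrt(2)/2)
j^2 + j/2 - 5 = (j - 2)*(j + 5/2)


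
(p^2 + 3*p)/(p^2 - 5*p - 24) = p/(p - 8)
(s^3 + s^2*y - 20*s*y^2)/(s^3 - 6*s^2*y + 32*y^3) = s*(-s - 5*y)/(-s^2 + 2*s*y + 8*y^2)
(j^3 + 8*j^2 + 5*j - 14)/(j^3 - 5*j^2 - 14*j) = (j^2 + 6*j - 7)/(j*(j - 7))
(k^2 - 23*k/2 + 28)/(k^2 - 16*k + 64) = (k - 7/2)/(k - 8)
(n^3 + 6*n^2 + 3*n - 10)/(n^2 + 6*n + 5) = (n^2 + n - 2)/(n + 1)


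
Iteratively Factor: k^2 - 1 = (k - 1)*(k + 1)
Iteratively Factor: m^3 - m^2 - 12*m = (m + 3)*(m^2 - 4*m) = m*(m + 3)*(m - 4)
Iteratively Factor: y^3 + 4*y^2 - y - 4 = (y + 1)*(y^2 + 3*y - 4) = (y - 1)*(y + 1)*(y + 4)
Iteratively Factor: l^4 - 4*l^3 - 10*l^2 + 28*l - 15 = (l - 1)*(l^3 - 3*l^2 - 13*l + 15) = (l - 1)^2*(l^2 - 2*l - 15) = (l - 1)^2*(l + 3)*(l - 5)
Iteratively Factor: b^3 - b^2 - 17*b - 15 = (b - 5)*(b^2 + 4*b + 3) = (b - 5)*(b + 3)*(b + 1)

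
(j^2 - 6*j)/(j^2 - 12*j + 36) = j/(j - 6)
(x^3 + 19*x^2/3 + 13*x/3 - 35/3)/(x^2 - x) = x + 22/3 + 35/(3*x)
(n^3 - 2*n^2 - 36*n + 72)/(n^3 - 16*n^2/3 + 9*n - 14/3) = 3*(n^2 - 36)/(3*n^2 - 10*n + 7)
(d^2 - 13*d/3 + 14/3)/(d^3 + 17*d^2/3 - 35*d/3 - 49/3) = (d - 2)/(d^2 + 8*d + 7)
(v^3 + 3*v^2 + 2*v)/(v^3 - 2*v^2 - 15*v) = (v^2 + 3*v + 2)/(v^2 - 2*v - 15)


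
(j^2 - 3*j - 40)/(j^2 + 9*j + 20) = (j - 8)/(j + 4)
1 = 1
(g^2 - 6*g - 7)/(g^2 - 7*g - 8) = (g - 7)/(g - 8)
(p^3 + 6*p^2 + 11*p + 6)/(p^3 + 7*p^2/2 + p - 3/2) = 2*(p + 2)/(2*p - 1)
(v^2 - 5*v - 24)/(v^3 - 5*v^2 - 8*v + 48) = (v - 8)/(v^2 - 8*v + 16)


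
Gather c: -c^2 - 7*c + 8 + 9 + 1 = -c^2 - 7*c + 18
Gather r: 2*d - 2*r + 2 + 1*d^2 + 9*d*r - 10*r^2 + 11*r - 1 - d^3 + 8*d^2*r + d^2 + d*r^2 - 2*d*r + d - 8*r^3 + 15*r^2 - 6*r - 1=-d^3 + 2*d^2 + 3*d - 8*r^3 + r^2*(d + 5) + r*(8*d^2 + 7*d + 3)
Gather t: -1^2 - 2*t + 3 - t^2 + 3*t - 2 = -t^2 + t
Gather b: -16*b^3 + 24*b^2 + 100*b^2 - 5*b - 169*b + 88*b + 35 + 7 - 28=-16*b^3 + 124*b^2 - 86*b + 14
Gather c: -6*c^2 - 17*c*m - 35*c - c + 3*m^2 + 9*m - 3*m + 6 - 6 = -6*c^2 + c*(-17*m - 36) + 3*m^2 + 6*m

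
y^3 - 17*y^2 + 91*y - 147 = (y - 7)^2*(y - 3)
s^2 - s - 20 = (s - 5)*(s + 4)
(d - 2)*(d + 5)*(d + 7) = d^3 + 10*d^2 + 11*d - 70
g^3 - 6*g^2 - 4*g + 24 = (g - 6)*(g - 2)*(g + 2)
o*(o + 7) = o^2 + 7*o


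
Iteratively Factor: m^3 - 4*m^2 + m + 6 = (m - 3)*(m^2 - m - 2) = (m - 3)*(m - 2)*(m + 1)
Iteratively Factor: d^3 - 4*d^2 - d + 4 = (d + 1)*(d^2 - 5*d + 4) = (d - 1)*(d + 1)*(d - 4)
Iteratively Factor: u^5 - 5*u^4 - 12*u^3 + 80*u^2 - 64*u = (u - 1)*(u^4 - 4*u^3 - 16*u^2 + 64*u) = (u - 1)*(u + 4)*(u^3 - 8*u^2 + 16*u) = (u - 4)*(u - 1)*(u + 4)*(u^2 - 4*u) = u*(u - 4)*(u - 1)*(u + 4)*(u - 4)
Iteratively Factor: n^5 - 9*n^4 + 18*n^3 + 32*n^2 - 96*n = (n - 3)*(n^4 - 6*n^3 + 32*n) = (n - 4)*(n - 3)*(n^3 - 2*n^2 - 8*n) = n*(n - 4)*(n - 3)*(n^2 - 2*n - 8) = n*(n - 4)^2*(n - 3)*(n + 2)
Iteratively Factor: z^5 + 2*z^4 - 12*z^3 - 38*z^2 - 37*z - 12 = (z + 1)*(z^4 + z^3 - 13*z^2 - 25*z - 12) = (z + 1)^2*(z^3 - 13*z - 12) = (z + 1)^3*(z^2 - z - 12) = (z - 4)*(z + 1)^3*(z + 3)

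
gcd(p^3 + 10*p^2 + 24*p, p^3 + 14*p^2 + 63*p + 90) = p + 6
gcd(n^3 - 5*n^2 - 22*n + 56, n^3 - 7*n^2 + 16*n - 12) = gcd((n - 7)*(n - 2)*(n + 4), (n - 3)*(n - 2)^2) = n - 2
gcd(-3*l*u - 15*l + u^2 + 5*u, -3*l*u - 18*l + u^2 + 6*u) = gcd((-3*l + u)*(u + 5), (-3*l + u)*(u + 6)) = -3*l + u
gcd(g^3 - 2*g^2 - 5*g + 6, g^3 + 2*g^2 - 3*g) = g - 1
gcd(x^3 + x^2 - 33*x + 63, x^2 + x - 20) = 1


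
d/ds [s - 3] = 1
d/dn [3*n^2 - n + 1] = 6*n - 1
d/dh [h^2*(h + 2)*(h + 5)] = h*(4*h^2 + 21*h + 20)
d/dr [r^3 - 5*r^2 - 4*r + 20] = 3*r^2 - 10*r - 4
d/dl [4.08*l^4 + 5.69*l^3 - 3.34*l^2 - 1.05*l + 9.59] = 16.32*l^3 + 17.07*l^2 - 6.68*l - 1.05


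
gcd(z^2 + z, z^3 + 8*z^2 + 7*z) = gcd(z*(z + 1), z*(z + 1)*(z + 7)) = z^2 + z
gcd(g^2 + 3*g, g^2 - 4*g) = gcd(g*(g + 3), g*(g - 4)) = g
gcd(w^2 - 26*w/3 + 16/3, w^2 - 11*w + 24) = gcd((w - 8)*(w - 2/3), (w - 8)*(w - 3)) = w - 8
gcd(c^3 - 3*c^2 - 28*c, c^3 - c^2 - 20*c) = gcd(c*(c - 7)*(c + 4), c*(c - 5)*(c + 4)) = c^2 + 4*c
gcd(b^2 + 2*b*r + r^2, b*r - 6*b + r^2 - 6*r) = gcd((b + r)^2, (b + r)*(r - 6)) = b + r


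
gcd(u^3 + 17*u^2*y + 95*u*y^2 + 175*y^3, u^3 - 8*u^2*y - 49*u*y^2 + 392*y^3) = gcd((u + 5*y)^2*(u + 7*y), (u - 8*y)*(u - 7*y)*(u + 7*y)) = u + 7*y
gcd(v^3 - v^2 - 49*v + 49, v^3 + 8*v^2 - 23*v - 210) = v + 7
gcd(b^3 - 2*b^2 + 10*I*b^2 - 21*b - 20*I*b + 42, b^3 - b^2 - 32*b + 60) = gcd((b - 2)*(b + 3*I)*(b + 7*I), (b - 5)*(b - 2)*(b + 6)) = b - 2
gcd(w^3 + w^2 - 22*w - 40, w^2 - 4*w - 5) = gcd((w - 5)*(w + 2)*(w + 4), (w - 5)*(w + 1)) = w - 5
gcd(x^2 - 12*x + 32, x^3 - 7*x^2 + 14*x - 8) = x - 4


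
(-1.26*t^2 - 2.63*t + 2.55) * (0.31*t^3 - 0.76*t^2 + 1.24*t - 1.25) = -0.3906*t^5 + 0.1423*t^4 + 1.2269*t^3 - 3.6242*t^2 + 6.4495*t - 3.1875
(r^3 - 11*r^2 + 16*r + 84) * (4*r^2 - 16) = 4*r^5 - 44*r^4 + 48*r^3 + 512*r^2 - 256*r - 1344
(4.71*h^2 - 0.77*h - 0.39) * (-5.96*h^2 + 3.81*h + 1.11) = -28.0716*h^4 + 22.5343*h^3 + 4.6188*h^2 - 2.3406*h - 0.4329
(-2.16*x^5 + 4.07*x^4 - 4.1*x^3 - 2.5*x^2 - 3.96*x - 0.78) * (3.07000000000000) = -6.6312*x^5 + 12.4949*x^4 - 12.587*x^3 - 7.675*x^2 - 12.1572*x - 2.3946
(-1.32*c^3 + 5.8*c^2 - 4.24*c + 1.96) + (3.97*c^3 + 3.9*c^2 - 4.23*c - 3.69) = 2.65*c^3 + 9.7*c^2 - 8.47*c - 1.73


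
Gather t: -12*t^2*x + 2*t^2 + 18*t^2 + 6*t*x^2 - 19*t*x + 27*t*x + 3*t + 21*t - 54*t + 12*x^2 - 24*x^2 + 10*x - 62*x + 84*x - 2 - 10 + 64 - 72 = t^2*(20 - 12*x) + t*(6*x^2 + 8*x - 30) - 12*x^2 + 32*x - 20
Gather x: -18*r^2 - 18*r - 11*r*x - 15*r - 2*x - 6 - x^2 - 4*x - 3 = -18*r^2 - 33*r - x^2 + x*(-11*r - 6) - 9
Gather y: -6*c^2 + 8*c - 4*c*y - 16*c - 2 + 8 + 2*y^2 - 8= -6*c^2 - 4*c*y - 8*c + 2*y^2 - 2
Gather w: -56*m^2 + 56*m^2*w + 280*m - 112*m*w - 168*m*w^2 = -56*m^2 - 168*m*w^2 + 280*m + w*(56*m^2 - 112*m)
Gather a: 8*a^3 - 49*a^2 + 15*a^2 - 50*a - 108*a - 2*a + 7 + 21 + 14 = 8*a^3 - 34*a^2 - 160*a + 42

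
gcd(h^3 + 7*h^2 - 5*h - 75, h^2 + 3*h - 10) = h + 5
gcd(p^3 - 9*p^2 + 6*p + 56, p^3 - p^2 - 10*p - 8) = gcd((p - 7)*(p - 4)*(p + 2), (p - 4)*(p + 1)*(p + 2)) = p^2 - 2*p - 8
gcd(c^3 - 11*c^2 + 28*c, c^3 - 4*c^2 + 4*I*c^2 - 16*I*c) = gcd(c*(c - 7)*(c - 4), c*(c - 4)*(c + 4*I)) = c^2 - 4*c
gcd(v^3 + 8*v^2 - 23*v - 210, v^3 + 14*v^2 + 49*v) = v + 7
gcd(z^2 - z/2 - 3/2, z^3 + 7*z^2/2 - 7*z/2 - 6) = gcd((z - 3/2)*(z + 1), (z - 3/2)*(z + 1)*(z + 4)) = z^2 - z/2 - 3/2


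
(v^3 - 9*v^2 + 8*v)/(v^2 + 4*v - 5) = v*(v - 8)/(v + 5)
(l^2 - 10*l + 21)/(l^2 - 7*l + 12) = (l - 7)/(l - 4)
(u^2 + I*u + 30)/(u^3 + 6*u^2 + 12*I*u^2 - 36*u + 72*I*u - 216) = (u - 5*I)/(u^2 + 6*u*(1 + I) + 36*I)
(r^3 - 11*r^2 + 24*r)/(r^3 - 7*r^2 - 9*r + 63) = r*(r - 8)/(r^2 - 4*r - 21)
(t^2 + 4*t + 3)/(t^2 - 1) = (t + 3)/(t - 1)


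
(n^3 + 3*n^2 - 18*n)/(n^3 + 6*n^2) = (n - 3)/n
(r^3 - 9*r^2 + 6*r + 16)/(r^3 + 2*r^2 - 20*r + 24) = (r^2 - 7*r - 8)/(r^2 + 4*r - 12)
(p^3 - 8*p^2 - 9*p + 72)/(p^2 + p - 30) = (p^3 - 8*p^2 - 9*p + 72)/(p^2 + p - 30)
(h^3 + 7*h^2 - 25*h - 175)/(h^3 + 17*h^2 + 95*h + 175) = (h - 5)/(h + 5)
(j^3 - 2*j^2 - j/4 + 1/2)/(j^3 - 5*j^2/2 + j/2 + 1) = (j - 1/2)/(j - 1)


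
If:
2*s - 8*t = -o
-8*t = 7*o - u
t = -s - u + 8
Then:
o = u/3 - 64/39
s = 256/39 - 5*u/6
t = 56/39 - u/6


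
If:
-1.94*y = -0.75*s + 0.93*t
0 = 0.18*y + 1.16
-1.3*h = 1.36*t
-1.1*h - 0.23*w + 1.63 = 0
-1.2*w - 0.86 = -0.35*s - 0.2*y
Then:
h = 3.10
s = -20.34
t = -2.96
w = -7.72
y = -6.44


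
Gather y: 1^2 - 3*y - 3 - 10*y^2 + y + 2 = -10*y^2 - 2*y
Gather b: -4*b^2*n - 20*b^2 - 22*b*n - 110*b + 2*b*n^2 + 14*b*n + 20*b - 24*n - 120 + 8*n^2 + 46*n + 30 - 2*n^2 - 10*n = b^2*(-4*n - 20) + b*(2*n^2 - 8*n - 90) + 6*n^2 + 12*n - 90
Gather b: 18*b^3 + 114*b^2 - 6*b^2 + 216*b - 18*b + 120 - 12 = 18*b^3 + 108*b^2 + 198*b + 108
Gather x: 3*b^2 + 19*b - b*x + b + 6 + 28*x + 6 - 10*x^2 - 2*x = 3*b^2 + 20*b - 10*x^2 + x*(26 - b) + 12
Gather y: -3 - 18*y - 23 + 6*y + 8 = -12*y - 18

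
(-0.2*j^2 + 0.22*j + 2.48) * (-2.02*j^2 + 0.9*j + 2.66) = 0.404*j^4 - 0.6244*j^3 - 5.3436*j^2 + 2.8172*j + 6.5968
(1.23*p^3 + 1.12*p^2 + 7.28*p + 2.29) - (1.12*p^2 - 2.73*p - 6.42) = 1.23*p^3 + 10.01*p + 8.71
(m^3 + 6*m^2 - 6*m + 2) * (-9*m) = -9*m^4 - 54*m^3 + 54*m^2 - 18*m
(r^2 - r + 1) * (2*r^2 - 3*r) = 2*r^4 - 5*r^3 + 5*r^2 - 3*r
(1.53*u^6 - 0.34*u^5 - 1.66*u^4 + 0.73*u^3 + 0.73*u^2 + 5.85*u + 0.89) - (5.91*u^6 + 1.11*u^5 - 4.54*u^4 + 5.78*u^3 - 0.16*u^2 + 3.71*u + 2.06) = -4.38*u^6 - 1.45*u^5 + 2.88*u^4 - 5.05*u^3 + 0.89*u^2 + 2.14*u - 1.17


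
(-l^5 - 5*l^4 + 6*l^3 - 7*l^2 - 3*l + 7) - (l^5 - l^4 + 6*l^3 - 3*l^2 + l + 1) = -2*l^5 - 4*l^4 - 4*l^2 - 4*l + 6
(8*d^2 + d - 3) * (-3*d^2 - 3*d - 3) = -24*d^4 - 27*d^3 - 18*d^2 + 6*d + 9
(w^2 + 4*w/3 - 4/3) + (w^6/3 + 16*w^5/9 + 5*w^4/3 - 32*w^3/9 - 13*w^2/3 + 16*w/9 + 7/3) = w^6/3 + 16*w^5/9 + 5*w^4/3 - 32*w^3/9 - 10*w^2/3 + 28*w/9 + 1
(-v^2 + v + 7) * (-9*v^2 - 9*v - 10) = 9*v^4 - 62*v^2 - 73*v - 70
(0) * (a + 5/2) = 0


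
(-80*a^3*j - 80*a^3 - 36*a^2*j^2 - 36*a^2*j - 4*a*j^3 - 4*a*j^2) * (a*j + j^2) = -80*a^4*j^2 - 80*a^4*j - 116*a^3*j^3 - 116*a^3*j^2 - 40*a^2*j^4 - 40*a^2*j^3 - 4*a*j^5 - 4*a*j^4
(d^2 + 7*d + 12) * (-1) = -d^2 - 7*d - 12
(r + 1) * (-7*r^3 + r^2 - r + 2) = -7*r^4 - 6*r^3 + r + 2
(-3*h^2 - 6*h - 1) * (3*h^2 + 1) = -9*h^4 - 18*h^3 - 6*h^2 - 6*h - 1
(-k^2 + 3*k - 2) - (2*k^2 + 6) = -3*k^2 + 3*k - 8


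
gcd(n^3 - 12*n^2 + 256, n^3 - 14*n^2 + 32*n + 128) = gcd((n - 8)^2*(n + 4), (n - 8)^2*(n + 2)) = n^2 - 16*n + 64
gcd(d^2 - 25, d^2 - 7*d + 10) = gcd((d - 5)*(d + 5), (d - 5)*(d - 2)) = d - 5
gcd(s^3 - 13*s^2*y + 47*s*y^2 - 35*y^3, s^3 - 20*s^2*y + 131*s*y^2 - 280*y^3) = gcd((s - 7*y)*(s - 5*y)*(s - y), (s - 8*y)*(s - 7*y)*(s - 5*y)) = s^2 - 12*s*y + 35*y^2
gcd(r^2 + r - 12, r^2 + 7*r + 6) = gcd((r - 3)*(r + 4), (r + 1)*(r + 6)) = 1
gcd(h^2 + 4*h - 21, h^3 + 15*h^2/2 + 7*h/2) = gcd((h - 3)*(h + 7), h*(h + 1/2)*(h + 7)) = h + 7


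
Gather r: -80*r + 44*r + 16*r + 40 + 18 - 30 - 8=20 - 20*r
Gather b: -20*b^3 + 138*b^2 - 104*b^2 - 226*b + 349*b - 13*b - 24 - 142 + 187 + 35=-20*b^3 + 34*b^2 + 110*b + 56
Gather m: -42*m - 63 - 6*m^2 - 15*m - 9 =-6*m^2 - 57*m - 72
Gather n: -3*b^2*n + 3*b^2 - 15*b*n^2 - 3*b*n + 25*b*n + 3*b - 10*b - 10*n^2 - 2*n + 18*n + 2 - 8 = 3*b^2 - 7*b + n^2*(-15*b - 10) + n*(-3*b^2 + 22*b + 16) - 6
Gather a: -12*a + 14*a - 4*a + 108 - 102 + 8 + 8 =22 - 2*a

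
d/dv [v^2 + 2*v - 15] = 2*v + 2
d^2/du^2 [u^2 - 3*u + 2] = 2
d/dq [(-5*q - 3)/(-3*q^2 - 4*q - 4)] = (-15*q^2 - 18*q + 8)/(9*q^4 + 24*q^3 + 40*q^2 + 32*q + 16)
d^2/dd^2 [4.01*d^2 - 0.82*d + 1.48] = 8.02000000000000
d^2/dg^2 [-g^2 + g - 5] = -2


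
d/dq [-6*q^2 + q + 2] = 1 - 12*q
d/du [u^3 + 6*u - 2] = 3*u^2 + 6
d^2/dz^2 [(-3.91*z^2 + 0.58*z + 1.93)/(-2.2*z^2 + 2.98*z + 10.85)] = (45.65352*z^3 + 503.943*z^2 - 7.14912000000005*z + 831.679686)/(10.648*z^6 - 43.2696*z^5 - 98.93136*z^4 + 400.332008*z^3 + 487.91148*z^2 - 1052.43915*z - 1277.289125)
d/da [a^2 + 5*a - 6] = 2*a + 5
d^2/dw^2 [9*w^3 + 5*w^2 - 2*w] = 54*w + 10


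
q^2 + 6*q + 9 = (q + 3)^2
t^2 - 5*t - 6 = (t - 6)*(t + 1)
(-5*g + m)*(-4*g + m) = 20*g^2 - 9*g*m + m^2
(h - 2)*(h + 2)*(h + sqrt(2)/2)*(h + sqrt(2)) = h^4 + 3*sqrt(2)*h^3/2 - 3*h^2 - 6*sqrt(2)*h - 4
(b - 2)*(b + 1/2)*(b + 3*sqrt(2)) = b^3 - 3*b^2/2 + 3*sqrt(2)*b^2 - 9*sqrt(2)*b/2 - b - 3*sqrt(2)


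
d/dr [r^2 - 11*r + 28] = 2*r - 11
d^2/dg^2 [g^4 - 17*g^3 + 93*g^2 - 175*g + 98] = 12*g^2 - 102*g + 186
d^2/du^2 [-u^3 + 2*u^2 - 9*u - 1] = 4 - 6*u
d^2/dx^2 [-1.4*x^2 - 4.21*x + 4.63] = -2.80000000000000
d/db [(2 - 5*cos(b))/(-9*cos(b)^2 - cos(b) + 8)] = (-45*sin(b)^2 - 36*cos(b) + 83)*sin(b)/(9*cos(b)^2 + cos(b) - 8)^2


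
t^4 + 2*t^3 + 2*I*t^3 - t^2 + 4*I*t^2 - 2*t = t*(t + 2)*(t + I)^2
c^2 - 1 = (c - 1)*(c + 1)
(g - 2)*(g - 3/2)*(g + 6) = g^3 + 5*g^2/2 - 18*g + 18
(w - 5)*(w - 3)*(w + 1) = w^3 - 7*w^2 + 7*w + 15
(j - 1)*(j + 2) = j^2 + j - 2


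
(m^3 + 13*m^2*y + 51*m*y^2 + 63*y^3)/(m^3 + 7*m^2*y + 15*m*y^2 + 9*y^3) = (m + 7*y)/(m + y)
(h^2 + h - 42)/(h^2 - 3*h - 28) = (-h^2 - h + 42)/(-h^2 + 3*h + 28)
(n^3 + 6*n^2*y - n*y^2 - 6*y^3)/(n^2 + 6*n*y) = n - y^2/n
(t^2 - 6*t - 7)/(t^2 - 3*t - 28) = (t + 1)/(t + 4)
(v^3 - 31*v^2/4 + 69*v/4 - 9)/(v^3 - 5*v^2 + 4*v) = (4*v^2 - 15*v + 9)/(4*v*(v - 1))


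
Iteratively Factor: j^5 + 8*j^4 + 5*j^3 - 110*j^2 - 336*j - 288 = (j + 3)*(j^4 + 5*j^3 - 10*j^2 - 80*j - 96) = (j + 3)^2*(j^3 + 2*j^2 - 16*j - 32) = (j + 2)*(j + 3)^2*(j^2 - 16) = (j - 4)*(j + 2)*(j + 3)^2*(j + 4)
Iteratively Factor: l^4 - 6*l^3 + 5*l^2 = (l)*(l^3 - 6*l^2 + 5*l) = l*(l - 5)*(l^2 - l) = l*(l - 5)*(l - 1)*(l)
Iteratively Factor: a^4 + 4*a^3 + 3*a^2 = (a + 1)*(a^3 + 3*a^2) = (a + 1)*(a + 3)*(a^2) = a*(a + 1)*(a + 3)*(a)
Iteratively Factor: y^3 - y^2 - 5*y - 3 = (y + 1)*(y^2 - 2*y - 3) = (y - 3)*(y + 1)*(y + 1)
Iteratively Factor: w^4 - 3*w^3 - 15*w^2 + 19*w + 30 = (w - 5)*(w^3 + 2*w^2 - 5*w - 6) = (w - 5)*(w - 2)*(w^2 + 4*w + 3) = (w - 5)*(w - 2)*(w + 1)*(w + 3)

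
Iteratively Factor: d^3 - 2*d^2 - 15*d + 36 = (d + 4)*(d^2 - 6*d + 9) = (d - 3)*(d + 4)*(d - 3)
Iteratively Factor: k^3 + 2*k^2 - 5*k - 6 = (k - 2)*(k^2 + 4*k + 3) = (k - 2)*(k + 1)*(k + 3)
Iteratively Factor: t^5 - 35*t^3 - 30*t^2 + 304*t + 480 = (t - 4)*(t^4 + 4*t^3 - 19*t^2 - 106*t - 120) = (t - 4)*(t + 2)*(t^3 + 2*t^2 - 23*t - 60) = (t - 4)*(t + 2)*(t + 3)*(t^2 - t - 20) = (t - 4)*(t + 2)*(t + 3)*(t + 4)*(t - 5)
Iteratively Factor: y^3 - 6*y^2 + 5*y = (y)*(y^2 - 6*y + 5) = y*(y - 5)*(y - 1)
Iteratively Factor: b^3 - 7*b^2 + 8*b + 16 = (b - 4)*(b^2 - 3*b - 4) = (b - 4)*(b + 1)*(b - 4)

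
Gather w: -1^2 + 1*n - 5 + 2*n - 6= 3*n - 12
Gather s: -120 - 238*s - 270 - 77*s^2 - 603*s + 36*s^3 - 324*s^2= 36*s^3 - 401*s^2 - 841*s - 390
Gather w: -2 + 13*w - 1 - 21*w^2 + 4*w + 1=-21*w^2 + 17*w - 2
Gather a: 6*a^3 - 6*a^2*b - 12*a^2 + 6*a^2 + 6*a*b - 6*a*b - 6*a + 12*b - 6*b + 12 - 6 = 6*a^3 + a^2*(-6*b - 6) - 6*a + 6*b + 6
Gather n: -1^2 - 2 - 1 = -4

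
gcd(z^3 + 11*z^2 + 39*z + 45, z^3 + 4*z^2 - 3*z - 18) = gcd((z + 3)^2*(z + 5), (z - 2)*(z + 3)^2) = z^2 + 6*z + 9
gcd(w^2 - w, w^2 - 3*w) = w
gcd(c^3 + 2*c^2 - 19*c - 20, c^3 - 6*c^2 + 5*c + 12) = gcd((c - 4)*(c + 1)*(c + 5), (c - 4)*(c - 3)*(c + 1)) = c^2 - 3*c - 4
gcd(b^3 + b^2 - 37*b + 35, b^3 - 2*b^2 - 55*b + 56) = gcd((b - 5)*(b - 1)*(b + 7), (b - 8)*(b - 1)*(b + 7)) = b^2 + 6*b - 7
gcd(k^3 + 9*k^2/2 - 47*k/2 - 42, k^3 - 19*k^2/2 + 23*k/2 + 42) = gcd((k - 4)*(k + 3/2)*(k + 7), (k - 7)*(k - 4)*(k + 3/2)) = k^2 - 5*k/2 - 6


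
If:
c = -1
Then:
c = -1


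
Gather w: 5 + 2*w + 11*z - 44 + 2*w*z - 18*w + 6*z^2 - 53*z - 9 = w*(2*z - 16) + 6*z^2 - 42*z - 48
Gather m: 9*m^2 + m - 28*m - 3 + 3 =9*m^2 - 27*m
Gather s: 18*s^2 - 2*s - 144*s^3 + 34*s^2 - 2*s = -144*s^3 + 52*s^2 - 4*s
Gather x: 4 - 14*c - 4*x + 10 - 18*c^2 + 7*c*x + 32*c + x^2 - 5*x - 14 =-18*c^2 + 18*c + x^2 + x*(7*c - 9)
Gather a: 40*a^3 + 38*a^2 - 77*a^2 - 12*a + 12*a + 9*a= 40*a^3 - 39*a^2 + 9*a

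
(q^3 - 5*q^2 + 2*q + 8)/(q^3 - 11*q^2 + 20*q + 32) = (q - 2)/(q - 8)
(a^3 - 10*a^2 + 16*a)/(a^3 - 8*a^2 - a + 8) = a*(a - 2)/(a^2 - 1)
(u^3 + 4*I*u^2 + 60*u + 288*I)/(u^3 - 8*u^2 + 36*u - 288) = (u^2 - 2*I*u + 48)/(u^2 + u*(-8 - 6*I) + 48*I)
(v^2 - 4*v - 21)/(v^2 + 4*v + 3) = (v - 7)/(v + 1)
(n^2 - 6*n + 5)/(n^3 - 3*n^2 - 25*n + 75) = (n - 1)/(n^2 + 2*n - 15)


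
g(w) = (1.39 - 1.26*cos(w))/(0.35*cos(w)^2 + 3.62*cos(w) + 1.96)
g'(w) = (1.39 - 1.26*cos(w))*(0.7*sin(w)*cos(w) + 3.62*sin(w))/(0.35*cos(w)^2 + 3.62*cos(w) + 1.96)^2 + 1.26*sin(w)/(0.35*cos(w)^2 + 3.62*cos(w) + 1.96)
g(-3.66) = -2.70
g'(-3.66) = 3.70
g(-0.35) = 0.04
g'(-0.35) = -0.09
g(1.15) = 0.25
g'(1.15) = 0.58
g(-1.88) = 1.99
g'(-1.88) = -8.60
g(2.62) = -2.71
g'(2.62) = 3.76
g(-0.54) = 0.06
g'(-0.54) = -0.15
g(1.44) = 0.50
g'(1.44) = 1.27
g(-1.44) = 0.50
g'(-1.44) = -1.27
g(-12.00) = 0.06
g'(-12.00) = 0.16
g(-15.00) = -3.99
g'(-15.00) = -12.24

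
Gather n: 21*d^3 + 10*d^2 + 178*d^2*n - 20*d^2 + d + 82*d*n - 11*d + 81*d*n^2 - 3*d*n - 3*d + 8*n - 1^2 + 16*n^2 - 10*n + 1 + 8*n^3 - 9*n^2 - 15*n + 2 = 21*d^3 - 10*d^2 - 13*d + 8*n^3 + n^2*(81*d + 7) + n*(178*d^2 + 79*d - 17) + 2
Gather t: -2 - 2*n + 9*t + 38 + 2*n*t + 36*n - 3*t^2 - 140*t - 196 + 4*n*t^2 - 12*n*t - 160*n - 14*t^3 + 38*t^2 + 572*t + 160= -126*n - 14*t^3 + t^2*(4*n + 35) + t*(441 - 10*n)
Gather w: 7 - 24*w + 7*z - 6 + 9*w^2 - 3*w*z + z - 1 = 9*w^2 + w*(-3*z - 24) + 8*z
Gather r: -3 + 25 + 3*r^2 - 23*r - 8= 3*r^2 - 23*r + 14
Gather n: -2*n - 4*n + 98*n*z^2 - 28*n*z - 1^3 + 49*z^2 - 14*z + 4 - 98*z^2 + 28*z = n*(98*z^2 - 28*z - 6) - 49*z^2 + 14*z + 3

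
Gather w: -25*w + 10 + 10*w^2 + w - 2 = 10*w^2 - 24*w + 8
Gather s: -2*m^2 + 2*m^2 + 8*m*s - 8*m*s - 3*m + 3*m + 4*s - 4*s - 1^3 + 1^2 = 0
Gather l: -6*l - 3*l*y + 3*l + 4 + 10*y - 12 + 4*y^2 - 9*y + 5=l*(-3*y - 3) + 4*y^2 + y - 3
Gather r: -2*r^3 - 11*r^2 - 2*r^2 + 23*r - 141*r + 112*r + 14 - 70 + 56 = -2*r^3 - 13*r^2 - 6*r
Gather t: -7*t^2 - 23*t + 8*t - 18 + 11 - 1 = -7*t^2 - 15*t - 8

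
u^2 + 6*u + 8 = (u + 2)*(u + 4)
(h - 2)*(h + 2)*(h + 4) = h^3 + 4*h^2 - 4*h - 16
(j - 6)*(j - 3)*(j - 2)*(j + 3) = j^4 - 8*j^3 + 3*j^2 + 72*j - 108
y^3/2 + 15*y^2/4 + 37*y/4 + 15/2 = (y/2 + 1)*(y + 5/2)*(y + 3)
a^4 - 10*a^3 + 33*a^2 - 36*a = a*(a - 4)*(a - 3)^2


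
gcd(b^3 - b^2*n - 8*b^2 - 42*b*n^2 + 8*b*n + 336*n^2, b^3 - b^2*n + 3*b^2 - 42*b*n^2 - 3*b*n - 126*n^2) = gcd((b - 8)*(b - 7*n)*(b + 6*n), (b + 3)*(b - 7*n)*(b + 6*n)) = b^2 - b*n - 42*n^2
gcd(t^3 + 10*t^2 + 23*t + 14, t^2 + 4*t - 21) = t + 7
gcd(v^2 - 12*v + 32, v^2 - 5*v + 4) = v - 4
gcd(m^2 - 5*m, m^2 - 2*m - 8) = 1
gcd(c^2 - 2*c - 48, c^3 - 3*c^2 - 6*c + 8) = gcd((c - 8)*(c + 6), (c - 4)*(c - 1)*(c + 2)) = 1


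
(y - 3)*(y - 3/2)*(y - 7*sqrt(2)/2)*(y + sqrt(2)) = y^4 - 9*y^3/2 - 5*sqrt(2)*y^3/2 - 5*y^2/2 + 45*sqrt(2)*y^2/4 - 45*sqrt(2)*y/4 + 63*y/2 - 63/2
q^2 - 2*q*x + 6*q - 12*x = (q + 6)*(q - 2*x)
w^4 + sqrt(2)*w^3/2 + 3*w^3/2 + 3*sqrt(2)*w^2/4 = w^2*(w + 3/2)*(w + sqrt(2)/2)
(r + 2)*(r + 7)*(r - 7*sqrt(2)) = r^3 - 7*sqrt(2)*r^2 + 9*r^2 - 63*sqrt(2)*r + 14*r - 98*sqrt(2)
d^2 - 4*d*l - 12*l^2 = (d - 6*l)*(d + 2*l)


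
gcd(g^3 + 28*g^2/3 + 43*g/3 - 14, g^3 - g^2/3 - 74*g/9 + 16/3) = g^2 + 7*g/3 - 2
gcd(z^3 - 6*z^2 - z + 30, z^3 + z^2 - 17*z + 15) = z - 3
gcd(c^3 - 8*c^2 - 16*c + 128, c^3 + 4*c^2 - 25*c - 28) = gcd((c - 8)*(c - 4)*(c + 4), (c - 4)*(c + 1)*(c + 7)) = c - 4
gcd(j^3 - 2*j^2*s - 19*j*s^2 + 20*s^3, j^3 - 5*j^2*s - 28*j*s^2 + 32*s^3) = -j^2 - 3*j*s + 4*s^2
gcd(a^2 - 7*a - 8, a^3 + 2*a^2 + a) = a + 1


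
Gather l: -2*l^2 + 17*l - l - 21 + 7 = -2*l^2 + 16*l - 14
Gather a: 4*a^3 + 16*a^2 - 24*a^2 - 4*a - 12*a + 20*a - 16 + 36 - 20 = 4*a^3 - 8*a^2 + 4*a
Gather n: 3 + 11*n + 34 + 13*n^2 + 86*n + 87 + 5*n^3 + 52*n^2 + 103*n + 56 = 5*n^3 + 65*n^2 + 200*n + 180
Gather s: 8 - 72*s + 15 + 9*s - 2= 21 - 63*s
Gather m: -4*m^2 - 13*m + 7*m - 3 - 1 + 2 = -4*m^2 - 6*m - 2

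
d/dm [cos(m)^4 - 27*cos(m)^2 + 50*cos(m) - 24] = 2*(-2*cos(m)^3 + 27*cos(m) - 25)*sin(m)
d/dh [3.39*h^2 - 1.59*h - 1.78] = 6.78*h - 1.59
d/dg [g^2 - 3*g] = 2*g - 3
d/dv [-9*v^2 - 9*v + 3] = -18*v - 9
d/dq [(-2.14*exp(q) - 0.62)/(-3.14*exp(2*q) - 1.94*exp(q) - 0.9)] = (-6.7196*exp(2*q) - 3.8936*exp(q) + 0.7232)*exp(q)/(9.8596*exp(4*q) + 12.1832*exp(3*q) + 9.4156*exp(2*q) + 3.492*exp(q) + 0.81)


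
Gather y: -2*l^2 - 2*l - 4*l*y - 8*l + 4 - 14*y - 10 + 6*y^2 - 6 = -2*l^2 - 10*l + 6*y^2 + y*(-4*l - 14) - 12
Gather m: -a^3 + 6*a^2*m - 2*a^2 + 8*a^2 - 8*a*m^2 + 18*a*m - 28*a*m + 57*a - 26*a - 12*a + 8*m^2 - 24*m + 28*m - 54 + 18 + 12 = -a^3 + 6*a^2 + 19*a + m^2*(8 - 8*a) + m*(6*a^2 - 10*a + 4) - 24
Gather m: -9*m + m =-8*m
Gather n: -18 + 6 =-12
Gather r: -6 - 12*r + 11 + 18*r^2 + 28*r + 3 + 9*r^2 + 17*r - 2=27*r^2 + 33*r + 6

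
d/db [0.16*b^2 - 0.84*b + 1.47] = 0.32*b - 0.84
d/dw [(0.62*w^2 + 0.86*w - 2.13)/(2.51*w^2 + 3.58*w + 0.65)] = (0.0610000000000008*w^2 + 11.4986*w + 8.1844)/(6.3001*w^4 + 17.9716*w^3 + 16.0794*w^2 + 4.654*w + 0.4225)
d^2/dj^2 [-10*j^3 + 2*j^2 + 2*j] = 4 - 60*j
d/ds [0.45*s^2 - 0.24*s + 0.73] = 0.9*s - 0.24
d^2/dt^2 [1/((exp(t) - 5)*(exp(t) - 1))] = (4*exp(3*t) - 18*exp(2*t) + 16*exp(t) + 30)*exp(t)/(exp(6*t) - 18*exp(5*t) + 123*exp(4*t) - 396*exp(3*t) + 615*exp(2*t) - 450*exp(t) + 125)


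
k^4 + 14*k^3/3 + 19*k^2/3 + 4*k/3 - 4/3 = (k - 1/3)*(k + 1)*(k + 2)^2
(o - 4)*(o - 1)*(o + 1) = o^3 - 4*o^2 - o + 4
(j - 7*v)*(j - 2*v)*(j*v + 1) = j^3*v - 9*j^2*v^2 + j^2 + 14*j*v^3 - 9*j*v + 14*v^2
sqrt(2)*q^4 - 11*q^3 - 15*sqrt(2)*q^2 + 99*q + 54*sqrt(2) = (q - 3)*(q + 3)*(q - 6*sqrt(2))*(sqrt(2)*q + 1)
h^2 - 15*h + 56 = (h - 8)*(h - 7)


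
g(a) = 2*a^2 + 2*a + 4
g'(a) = 4*a + 2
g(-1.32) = 4.84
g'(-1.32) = -3.28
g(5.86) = 84.40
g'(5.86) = 25.44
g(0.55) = 5.70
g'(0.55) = 4.20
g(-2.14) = 8.88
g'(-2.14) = -6.56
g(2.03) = 16.30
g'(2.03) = 10.12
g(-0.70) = 3.58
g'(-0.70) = -0.80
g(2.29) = 19.07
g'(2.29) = 11.16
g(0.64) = 6.10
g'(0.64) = 4.56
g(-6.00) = 64.00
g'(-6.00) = -22.00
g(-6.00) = 64.00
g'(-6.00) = -22.00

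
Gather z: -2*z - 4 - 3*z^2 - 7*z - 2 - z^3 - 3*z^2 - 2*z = -z^3 - 6*z^2 - 11*z - 6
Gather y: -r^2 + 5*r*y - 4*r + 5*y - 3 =-r^2 - 4*r + y*(5*r + 5) - 3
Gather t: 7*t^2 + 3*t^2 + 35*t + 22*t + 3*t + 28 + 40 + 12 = 10*t^2 + 60*t + 80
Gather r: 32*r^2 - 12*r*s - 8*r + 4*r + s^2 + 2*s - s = 32*r^2 + r*(-12*s - 4) + s^2 + s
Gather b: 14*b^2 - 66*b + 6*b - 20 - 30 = 14*b^2 - 60*b - 50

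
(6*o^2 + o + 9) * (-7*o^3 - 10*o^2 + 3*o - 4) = -42*o^5 - 67*o^4 - 55*o^3 - 111*o^2 + 23*o - 36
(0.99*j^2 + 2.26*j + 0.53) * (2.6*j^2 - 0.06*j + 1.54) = 2.574*j^4 + 5.8166*j^3 + 2.767*j^2 + 3.4486*j + 0.8162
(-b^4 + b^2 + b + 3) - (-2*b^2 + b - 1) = -b^4 + 3*b^2 + 4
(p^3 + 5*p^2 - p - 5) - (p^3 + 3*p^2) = 2*p^2 - p - 5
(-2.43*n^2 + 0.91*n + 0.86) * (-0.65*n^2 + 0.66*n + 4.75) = 1.5795*n^4 - 2.1953*n^3 - 11.5009*n^2 + 4.8901*n + 4.085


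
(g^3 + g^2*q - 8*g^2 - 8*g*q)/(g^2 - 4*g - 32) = g*(g + q)/(g + 4)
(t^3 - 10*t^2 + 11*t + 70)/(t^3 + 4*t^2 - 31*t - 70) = (t - 7)/(t + 7)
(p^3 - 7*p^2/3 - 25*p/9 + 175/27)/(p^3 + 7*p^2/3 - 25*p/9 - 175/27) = (3*p - 7)/(3*p + 7)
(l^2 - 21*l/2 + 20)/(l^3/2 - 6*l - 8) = (-2*l^2 + 21*l - 40)/(-l^3 + 12*l + 16)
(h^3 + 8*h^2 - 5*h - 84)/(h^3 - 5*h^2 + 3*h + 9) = (h^2 + 11*h + 28)/(h^2 - 2*h - 3)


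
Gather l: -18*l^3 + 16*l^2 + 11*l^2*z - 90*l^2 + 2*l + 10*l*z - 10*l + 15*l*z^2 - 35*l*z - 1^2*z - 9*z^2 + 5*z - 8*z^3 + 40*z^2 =-18*l^3 + l^2*(11*z - 74) + l*(15*z^2 - 25*z - 8) - 8*z^3 + 31*z^2 + 4*z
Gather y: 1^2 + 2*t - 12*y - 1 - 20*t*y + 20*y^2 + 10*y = 2*t + 20*y^2 + y*(-20*t - 2)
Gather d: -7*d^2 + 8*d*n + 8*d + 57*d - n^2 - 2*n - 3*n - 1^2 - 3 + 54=-7*d^2 + d*(8*n + 65) - n^2 - 5*n + 50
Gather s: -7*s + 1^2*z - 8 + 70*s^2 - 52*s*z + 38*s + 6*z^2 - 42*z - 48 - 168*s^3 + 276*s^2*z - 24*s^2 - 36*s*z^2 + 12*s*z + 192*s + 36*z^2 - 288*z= -168*s^3 + s^2*(276*z + 46) + s*(-36*z^2 - 40*z + 223) + 42*z^2 - 329*z - 56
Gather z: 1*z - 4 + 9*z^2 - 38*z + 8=9*z^2 - 37*z + 4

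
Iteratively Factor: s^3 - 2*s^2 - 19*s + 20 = (s - 1)*(s^2 - s - 20) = (s - 1)*(s + 4)*(s - 5)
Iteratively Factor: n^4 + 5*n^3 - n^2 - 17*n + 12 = (n - 1)*(n^3 + 6*n^2 + 5*n - 12) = (n - 1)^2*(n^2 + 7*n + 12) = (n - 1)^2*(n + 3)*(n + 4)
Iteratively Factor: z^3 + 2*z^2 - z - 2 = (z + 2)*(z^2 - 1) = (z + 1)*(z + 2)*(z - 1)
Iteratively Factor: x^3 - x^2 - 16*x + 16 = (x - 1)*(x^2 - 16) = (x - 1)*(x + 4)*(x - 4)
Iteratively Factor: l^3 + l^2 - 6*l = (l)*(l^2 + l - 6) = l*(l + 3)*(l - 2)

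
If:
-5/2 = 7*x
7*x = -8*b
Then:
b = 5/16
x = -5/14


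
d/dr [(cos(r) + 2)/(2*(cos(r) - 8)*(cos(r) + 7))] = (cos(r)^2 + 4*cos(r) + 54)*sin(r)/(2*(cos(r) - 8)^2*(cos(r) + 7)^2)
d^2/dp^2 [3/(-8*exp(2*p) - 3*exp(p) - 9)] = 3*(-2*(16*exp(p) + 3)^2*exp(p) + (32*exp(p) + 3)*(8*exp(2*p) + 3*exp(p) + 9))*exp(p)/(8*exp(2*p) + 3*exp(p) + 9)^3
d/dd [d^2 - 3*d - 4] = 2*d - 3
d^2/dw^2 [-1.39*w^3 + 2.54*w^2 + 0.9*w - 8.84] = 5.08 - 8.34*w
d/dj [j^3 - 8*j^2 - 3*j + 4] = 3*j^2 - 16*j - 3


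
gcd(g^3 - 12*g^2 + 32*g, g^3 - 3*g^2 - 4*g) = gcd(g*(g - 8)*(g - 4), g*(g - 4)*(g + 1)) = g^2 - 4*g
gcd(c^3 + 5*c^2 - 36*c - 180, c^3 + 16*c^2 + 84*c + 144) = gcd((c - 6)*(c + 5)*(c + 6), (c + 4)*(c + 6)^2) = c + 6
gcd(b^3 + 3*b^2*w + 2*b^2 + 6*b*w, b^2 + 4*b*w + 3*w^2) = b + 3*w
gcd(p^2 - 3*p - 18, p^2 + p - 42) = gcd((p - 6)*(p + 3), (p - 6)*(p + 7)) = p - 6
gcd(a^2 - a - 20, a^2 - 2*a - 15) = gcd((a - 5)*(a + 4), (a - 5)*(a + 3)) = a - 5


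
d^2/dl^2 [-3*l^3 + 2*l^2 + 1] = 4 - 18*l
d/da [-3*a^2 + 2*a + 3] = 2 - 6*a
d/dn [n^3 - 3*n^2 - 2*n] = 3*n^2 - 6*n - 2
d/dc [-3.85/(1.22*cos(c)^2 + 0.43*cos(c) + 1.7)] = -(9.394*cos(c) + 1.6555)*sin(c)/(1.22*cos(c)^2 + 0.43*cos(c) + 1.7)^2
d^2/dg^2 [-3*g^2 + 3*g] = -6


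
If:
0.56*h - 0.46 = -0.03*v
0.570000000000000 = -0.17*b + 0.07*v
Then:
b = 0.411764705882353*v - 3.35294117647059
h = 0.821428571428571 - 0.0535714285714286*v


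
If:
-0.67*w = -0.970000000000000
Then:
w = 1.45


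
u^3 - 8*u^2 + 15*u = u*(u - 5)*(u - 3)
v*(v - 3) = v^2 - 3*v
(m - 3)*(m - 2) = m^2 - 5*m + 6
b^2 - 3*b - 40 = (b - 8)*(b + 5)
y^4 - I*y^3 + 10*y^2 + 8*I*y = y*(y - 4*I)*(y + I)*(y + 2*I)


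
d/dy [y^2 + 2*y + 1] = 2*y + 2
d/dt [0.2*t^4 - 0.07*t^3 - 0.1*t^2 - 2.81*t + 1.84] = 0.8*t^3 - 0.21*t^2 - 0.2*t - 2.81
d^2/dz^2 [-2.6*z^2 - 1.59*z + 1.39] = -5.20000000000000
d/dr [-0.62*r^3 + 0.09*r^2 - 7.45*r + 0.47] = -1.86*r^2 + 0.18*r - 7.45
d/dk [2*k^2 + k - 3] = 4*k + 1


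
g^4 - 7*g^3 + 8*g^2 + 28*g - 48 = (g - 4)*(g - 3)*(g - 2)*(g + 2)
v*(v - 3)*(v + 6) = v^3 + 3*v^2 - 18*v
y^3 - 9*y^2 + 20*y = y*(y - 5)*(y - 4)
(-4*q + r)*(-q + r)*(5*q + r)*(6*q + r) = 120*q^4 - 106*q^3*r - 21*q^2*r^2 + 6*q*r^3 + r^4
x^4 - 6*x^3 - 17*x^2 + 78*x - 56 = (x - 7)*(x - 2)*(x - 1)*(x + 4)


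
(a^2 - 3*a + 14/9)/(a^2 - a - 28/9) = (3*a - 2)/(3*a + 4)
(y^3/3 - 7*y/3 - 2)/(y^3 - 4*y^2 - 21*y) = (-y^3 + 7*y + 6)/(3*y*(-y^2 + 4*y + 21))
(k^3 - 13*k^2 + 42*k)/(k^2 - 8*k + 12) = k*(k - 7)/(k - 2)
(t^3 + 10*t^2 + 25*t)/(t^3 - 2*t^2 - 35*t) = (t + 5)/(t - 7)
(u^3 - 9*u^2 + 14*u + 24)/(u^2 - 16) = (u^2 - 5*u - 6)/(u + 4)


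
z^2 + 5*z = z*(z + 5)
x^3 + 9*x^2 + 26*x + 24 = (x + 2)*(x + 3)*(x + 4)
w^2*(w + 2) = w^3 + 2*w^2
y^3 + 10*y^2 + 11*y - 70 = (y - 2)*(y + 5)*(y + 7)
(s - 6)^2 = s^2 - 12*s + 36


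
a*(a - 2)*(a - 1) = a^3 - 3*a^2 + 2*a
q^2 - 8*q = q*(q - 8)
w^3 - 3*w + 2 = (w - 1)^2*(w + 2)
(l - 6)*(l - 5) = l^2 - 11*l + 30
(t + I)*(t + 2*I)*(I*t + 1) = I*t^3 - 2*t^2 + I*t - 2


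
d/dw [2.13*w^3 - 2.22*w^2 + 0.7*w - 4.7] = 6.39*w^2 - 4.44*w + 0.7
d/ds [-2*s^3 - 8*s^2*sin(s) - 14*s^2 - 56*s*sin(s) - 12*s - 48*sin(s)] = -8*s^2*cos(s) - 6*s^2 - 16*s*sin(s) - 56*s*cos(s) - 28*s - 56*sin(s) - 48*cos(s) - 12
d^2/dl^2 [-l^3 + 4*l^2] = 8 - 6*l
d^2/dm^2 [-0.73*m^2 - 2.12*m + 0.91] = -1.46000000000000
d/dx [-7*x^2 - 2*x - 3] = -14*x - 2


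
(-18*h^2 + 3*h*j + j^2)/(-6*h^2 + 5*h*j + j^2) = (3*h - j)/(h - j)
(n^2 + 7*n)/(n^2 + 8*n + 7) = n/(n + 1)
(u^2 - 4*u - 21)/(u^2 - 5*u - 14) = (u + 3)/(u + 2)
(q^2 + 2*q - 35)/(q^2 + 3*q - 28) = (q - 5)/(q - 4)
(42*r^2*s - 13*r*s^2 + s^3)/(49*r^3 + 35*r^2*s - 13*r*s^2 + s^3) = s*(6*r - s)/(7*r^2 + 6*r*s - s^2)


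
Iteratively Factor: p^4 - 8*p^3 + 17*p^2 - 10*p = (p - 5)*(p^3 - 3*p^2 + 2*p) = (p - 5)*(p - 1)*(p^2 - 2*p) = p*(p - 5)*(p - 1)*(p - 2)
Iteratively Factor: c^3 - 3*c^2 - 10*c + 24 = (c - 4)*(c^2 + c - 6) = (c - 4)*(c + 3)*(c - 2)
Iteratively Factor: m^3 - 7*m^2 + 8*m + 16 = (m - 4)*(m^2 - 3*m - 4) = (m - 4)^2*(m + 1)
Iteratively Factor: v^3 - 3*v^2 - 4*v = (v - 4)*(v^2 + v) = (v - 4)*(v + 1)*(v)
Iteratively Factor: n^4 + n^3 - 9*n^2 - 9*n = (n)*(n^3 + n^2 - 9*n - 9) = n*(n + 1)*(n^2 - 9) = n*(n + 1)*(n + 3)*(n - 3)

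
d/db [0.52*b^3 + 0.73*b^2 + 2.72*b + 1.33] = 1.56*b^2 + 1.46*b + 2.72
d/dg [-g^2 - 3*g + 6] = -2*g - 3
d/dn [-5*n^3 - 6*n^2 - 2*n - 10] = -15*n^2 - 12*n - 2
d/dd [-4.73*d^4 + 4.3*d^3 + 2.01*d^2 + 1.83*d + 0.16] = -18.92*d^3 + 12.9*d^2 + 4.02*d + 1.83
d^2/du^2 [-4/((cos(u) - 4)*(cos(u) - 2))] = 4*(4*sin(u)^4 - 6*sin(u)^2 + 141*cos(u)/2 - 9*cos(3*u)/2 - 54)/((cos(u) - 4)^3*(cos(u) - 2)^3)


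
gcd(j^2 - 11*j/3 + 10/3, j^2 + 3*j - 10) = j - 2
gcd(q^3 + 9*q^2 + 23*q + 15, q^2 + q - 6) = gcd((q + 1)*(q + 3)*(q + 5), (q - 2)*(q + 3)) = q + 3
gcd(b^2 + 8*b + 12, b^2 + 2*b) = b + 2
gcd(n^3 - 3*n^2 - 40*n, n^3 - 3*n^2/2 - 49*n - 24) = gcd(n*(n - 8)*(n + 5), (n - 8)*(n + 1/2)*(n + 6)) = n - 8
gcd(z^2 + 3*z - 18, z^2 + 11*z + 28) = 1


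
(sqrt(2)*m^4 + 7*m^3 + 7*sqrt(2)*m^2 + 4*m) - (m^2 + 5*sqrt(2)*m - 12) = sqrt(2)*m^4 + 7*m^3 - m^2 + 7*sqrt(2)*m^2 - 5*sqrt(2)*m + 4*m + 12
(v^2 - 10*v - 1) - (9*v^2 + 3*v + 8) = -8*v^2 - 13*v - 9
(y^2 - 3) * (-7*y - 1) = -7*y^3 - y^2 + 21*y + 3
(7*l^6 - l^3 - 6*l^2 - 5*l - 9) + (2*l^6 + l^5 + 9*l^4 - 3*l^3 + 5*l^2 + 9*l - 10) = 9*l^6 + l^5 + 9*l^4 - 4*l^3 - l^2 + 4*l - 19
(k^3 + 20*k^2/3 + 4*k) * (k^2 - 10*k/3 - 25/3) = k^5 + 10*k^4/3 - 239*k^3/9 - 620*k^2/9 - 100*k/3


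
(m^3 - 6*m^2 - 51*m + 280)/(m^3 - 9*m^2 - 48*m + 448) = (m - 5)/(m - 8)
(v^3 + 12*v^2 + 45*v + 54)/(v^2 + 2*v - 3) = (v^2 + 9*v + 18)/(v - 1)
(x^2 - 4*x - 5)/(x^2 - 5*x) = (x + 1)/x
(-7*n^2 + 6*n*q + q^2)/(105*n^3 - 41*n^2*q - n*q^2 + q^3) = (-n + q)/(15*n^2 - 8*n*q + q^2)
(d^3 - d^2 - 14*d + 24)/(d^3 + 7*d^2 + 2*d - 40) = (d - 3)/(d + 5)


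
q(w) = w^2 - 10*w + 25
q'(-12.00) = -34.00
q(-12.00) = 289.00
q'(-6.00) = -22.00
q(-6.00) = 121.00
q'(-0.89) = -11.78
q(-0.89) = 34.69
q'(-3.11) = -16.22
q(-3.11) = 65.77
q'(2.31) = -5.38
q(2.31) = 7.24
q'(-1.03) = -12.06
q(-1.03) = 36.36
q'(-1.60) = -13.20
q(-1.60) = 43.56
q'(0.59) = -8.82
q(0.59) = 19.45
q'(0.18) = -9.64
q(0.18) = 23.23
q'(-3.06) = -16.12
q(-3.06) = 64.96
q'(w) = 2*w - 10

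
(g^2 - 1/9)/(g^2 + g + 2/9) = (3*g - 1)/(3*g + 2)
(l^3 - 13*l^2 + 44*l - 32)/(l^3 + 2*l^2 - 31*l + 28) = (l - 8)/(l + 7)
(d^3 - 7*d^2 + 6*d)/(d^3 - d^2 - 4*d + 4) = d*(d - 6)/(d^2 - 4)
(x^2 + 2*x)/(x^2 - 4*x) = (x + 2)/(x - 4)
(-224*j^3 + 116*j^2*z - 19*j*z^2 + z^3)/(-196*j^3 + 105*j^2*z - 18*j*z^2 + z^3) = (-8*j + z)/(-7*j + z)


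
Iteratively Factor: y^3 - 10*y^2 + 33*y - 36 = (y - 4)*(y^2 - 6*y + 9) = (y - 4)*(y - 3)*(y - 3)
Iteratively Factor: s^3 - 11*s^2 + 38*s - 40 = (s - 4)*(s^2 - 7*s + 10) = (s - 4)*(s - 2)*(s - 5)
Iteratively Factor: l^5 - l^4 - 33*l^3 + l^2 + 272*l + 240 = (l - 4)*(l^4 + 3*l^3 - 21*l^2 - 83*l - 60) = (l - 5)*(l - 4)*(l^3 + 8*l^2 + 19*l + 12) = (l - 5)*(l - 4)*(l + 1)*(l^2 + 7*l + 12) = (l - 5)*(l - 4)*(l + 1)*(l + 3)*(l + 4)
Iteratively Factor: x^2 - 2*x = (x - 2)*(x)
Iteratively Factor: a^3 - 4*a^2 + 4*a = (a)*(a^2 - 4*a + 4) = a*(a - 2)*(a - 2)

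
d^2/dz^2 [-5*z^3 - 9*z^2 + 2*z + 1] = -30*z - 18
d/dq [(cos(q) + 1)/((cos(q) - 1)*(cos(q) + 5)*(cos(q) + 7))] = 2*(cos(q)^3 + 7*cos(q)^2 + 11*cos(q) + 29)*sin(q)/((cos(q) - 1)^2*(cos(q) + 5)^2*(cos(q) + 7)^2)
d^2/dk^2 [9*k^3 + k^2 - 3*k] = 54*k + 2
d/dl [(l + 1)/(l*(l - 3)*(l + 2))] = 2*(-l^3 - l^2 + l + 3)/(l^2*(l^4 - 2*l^3 - 11*l^2 + 12*l + 36))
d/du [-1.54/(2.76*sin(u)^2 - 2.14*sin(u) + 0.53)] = (8.5008*sin(u) - 3.2956)*cos(u)/(2.76*sin(u)^2 - 2.14*sin(u) + 0.53)^2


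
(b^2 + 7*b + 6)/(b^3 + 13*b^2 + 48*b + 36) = 1/(b + 6)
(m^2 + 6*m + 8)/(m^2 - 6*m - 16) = (m + 4)/(m - 8)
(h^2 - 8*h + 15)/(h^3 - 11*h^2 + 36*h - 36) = (h - 5)/(h^2 - 8*h + 12)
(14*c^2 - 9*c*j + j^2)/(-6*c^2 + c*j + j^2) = (-7*c + j)/(3*c + j)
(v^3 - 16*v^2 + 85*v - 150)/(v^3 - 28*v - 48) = (v^2 - 10*v + 25)/(v^2 + 6*v + 8)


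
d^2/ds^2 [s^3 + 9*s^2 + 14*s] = 6*s + 18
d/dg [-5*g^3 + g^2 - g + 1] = -15*g^2 + 2*g - 1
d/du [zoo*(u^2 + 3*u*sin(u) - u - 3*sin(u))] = zoo*(u*cos(u) + u + sin(u + pi/4) + 1)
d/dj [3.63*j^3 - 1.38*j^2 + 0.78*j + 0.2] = 10.89*j^2 - 2.76*j + 0.78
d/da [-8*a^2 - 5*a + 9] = -16*a - 5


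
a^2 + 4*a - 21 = (a - 3)*(a + 7)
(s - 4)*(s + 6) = s^2 + 2*s - 24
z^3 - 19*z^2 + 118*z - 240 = (z - 8)*(z - 6)*(z - 5)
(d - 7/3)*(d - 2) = d^2 - 13*d/3 + 14/3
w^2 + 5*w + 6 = (w + 2)*(w + 3)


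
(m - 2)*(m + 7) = m^2 + 5*m - 14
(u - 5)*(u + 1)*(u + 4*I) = u^3 - 4*u^2 + 4*I*u^2 - 5*u - 16*I*u - 20*I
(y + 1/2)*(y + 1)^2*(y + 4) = y^4 + 13*y^3/2 + 12*y^2 + 17*y/2 + 2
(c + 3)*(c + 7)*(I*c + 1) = I*c^3 + c^2 + 10*I*c^2 + 10*c + 21*I*c + 21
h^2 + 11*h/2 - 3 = (h - 1/2)*(h + 6)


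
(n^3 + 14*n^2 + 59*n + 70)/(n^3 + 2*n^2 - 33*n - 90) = (n^2 + 9*n + 14)/(n^2 - 3*n - 18)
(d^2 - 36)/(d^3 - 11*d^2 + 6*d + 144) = (d + 6)/(d^2 - 5*d - 24)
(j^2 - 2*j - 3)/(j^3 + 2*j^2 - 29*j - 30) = (j - 3)/(j^2 + j - 30)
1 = 1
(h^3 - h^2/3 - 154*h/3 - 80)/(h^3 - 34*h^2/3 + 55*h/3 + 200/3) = (h + 6)/(h - 5)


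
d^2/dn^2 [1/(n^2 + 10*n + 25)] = 6/(n^4 + 20*n^3 + 150*n^2 + 500*n + 625)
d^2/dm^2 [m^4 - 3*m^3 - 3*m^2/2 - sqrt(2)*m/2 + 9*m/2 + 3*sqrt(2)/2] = 12*m^2 - 18*m - 3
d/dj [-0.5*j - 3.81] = -0.500000000000000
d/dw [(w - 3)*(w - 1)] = 2*w - 4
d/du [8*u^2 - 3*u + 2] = 16*u - 3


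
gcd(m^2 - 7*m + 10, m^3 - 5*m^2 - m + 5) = m - 5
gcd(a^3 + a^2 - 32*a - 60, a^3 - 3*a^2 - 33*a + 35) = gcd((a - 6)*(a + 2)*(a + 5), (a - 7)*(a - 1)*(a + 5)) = a + 5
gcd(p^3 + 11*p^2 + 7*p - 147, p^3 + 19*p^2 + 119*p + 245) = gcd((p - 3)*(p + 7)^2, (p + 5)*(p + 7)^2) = p^2 + 14*p + 49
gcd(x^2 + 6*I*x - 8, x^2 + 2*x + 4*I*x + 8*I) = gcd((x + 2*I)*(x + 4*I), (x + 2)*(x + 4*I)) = x + 4*I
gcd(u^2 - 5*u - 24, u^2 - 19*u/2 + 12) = u - 8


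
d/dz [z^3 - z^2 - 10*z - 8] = 3*z^2 - 2*z - 10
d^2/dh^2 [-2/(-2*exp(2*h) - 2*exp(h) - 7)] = 4*(4*(2*exp(h) + 1)^2*exp(h) - (4*exp(h) + 1)*(2*exp(2*h) + 2*exp(h) + 7))*exp(h)/(2*exp(2*h) + 2*exp(h) + 7)^3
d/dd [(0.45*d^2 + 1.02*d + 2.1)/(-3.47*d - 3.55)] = (-1.5615*d^2 - 3.195*d + 3.666)/(12.0409*d^2 + 24.637*d + 12.6025)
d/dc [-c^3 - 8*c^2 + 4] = c*(-3*c - 16)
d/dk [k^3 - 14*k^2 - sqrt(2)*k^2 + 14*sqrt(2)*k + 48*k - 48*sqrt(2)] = 3*k^2 - 28*k - 2*sqrt(2)*k + 14*sqrt(2) + 48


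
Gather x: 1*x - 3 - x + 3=0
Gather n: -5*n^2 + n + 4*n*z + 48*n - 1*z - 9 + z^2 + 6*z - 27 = -5*n^2 + n*(4*z + 49) + z^2 + 5*z - 36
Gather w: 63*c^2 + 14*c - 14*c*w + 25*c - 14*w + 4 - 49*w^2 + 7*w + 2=63*c^2 + 39*c - 49*w^2 + w*(-14*c - 7) + 6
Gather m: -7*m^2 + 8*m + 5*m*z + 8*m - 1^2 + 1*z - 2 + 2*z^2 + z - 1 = -7*m^2 + m*(5*z + 16) + 2*z^2 + 2*z - 4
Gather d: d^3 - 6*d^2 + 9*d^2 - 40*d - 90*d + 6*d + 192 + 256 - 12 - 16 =d^3 + 3*d^2 - 124*d + 420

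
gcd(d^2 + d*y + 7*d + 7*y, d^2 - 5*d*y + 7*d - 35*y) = d + 7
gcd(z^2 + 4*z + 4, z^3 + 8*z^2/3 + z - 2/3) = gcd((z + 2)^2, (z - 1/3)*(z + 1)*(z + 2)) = z + 2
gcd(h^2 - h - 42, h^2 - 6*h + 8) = 1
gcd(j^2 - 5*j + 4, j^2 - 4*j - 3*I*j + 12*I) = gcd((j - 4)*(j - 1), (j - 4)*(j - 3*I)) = j - 4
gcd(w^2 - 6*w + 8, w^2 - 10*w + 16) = w - 2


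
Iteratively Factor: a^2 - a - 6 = (a - 3)*(a + 2)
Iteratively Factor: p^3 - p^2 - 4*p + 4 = (p - 2)*(p^2 + p - 2) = (p - 2)*(p - 1)*(p + 2)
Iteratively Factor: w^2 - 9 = (w + 3)*(w - 3)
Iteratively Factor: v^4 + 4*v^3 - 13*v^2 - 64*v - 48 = (v + 1)*(v^3 + 3*v^2 - 16*v - 48) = (v - 4)*(v + 1)*(v^2 + 7*v + 12) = (v - 4)*(v + 1)*(v + 3)*(v + 4)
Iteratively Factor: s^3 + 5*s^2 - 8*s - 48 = (s + 4)*(s^2 + s - 12) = (s - 3)*(s + 4)*(s + 4)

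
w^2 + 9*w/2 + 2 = (w + 1/2)*(w + 4)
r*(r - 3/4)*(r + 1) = r^3 + r^2/4 - 3*r/4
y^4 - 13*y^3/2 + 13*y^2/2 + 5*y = y*(y - 5)*(y - 2)*(y + 1/2)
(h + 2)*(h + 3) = h^2 + 5*h + 6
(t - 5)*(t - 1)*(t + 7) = t^3 + t^2 - 37*t + 35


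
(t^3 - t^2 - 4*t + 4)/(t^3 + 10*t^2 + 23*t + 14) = (t^2 - 3*t + 2)/(t^2 + 8*t + 7)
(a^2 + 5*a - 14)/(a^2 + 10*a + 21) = (a - 2)/(a + 3)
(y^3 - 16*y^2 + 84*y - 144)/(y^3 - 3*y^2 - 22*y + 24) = (y^2 - 10*y + 24)/(y^2 + 3*y - 4)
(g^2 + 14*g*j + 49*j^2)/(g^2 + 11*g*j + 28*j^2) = (g + 7*j)/(g + 4*j)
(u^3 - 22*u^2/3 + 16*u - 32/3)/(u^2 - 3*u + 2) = (3*u^2 - 16*u + 16)/(3*(u - 1))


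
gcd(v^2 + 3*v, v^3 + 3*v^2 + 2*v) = v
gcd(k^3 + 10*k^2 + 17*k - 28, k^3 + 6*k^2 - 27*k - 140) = k^2 + 11*k + 28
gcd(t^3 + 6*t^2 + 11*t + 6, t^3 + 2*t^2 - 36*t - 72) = t + 2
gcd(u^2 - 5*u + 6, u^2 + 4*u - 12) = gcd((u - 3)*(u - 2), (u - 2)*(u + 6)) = u - 2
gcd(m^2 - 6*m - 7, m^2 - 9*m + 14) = m - 7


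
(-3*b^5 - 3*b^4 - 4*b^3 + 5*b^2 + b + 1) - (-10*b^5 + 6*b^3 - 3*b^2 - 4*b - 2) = 7*b^5 - 3*b^4 - 10*b^3 + 8*b^2 + 5*b + 3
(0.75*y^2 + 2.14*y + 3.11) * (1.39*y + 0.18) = 1.0425*y^3 + 3.1096*y^2 + 4.7081*y + 0.5598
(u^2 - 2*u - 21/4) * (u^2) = u^4 - 2*u^3 - 21*u^2/4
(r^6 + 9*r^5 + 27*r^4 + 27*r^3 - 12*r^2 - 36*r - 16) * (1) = r^6 + 9*r^5 + 27*r^4 + 27*r^3 - 12*r^2 - 36*r - 16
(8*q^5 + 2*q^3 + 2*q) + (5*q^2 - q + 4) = 8*q^5 + 2*q^3 + 5*q^2 + q + 4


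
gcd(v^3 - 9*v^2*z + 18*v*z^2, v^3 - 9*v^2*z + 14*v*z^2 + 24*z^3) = -v + 6*z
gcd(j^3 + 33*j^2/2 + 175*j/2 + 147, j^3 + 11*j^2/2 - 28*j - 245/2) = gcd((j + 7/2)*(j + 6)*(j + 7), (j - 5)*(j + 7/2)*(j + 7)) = j^2 + 21*j/2 + 49/2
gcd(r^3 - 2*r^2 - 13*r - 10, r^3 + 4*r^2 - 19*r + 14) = 1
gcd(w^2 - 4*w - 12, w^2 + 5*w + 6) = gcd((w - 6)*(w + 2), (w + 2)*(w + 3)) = w + 2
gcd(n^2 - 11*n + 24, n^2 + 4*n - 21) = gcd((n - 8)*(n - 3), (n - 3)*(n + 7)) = n - 3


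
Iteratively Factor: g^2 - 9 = (g - 3)*(g + 3)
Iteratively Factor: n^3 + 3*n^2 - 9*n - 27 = (n + 3)*(n^2 - 9) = (n - 3)*(n + 3)*(n + 3)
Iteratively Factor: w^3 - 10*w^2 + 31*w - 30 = (w - 3)*(w^2 - 7*w + 10) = (w - 5)*(w - 3)*(w - 2)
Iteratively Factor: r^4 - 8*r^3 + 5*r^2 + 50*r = (r - 5)*(r^3 - 3*r^2 - 10*r) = (r - 5)^2*(r^2 + 2*r) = r*(r - 5)^2*(r + 2)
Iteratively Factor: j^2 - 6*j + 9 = (j - 3)*(j - 3)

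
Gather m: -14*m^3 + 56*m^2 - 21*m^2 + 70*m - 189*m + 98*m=-14*m^3 + 35*m^2 - 21*m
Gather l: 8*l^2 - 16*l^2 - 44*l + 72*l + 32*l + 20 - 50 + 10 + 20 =-8*l^2 + 60*l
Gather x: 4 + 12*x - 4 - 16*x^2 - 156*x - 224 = -16*x^2 - 144*x - 224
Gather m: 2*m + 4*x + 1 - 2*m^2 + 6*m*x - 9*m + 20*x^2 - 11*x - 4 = -2*m^2 + m*(6*x - 7) + 20*x^2 - 7*x - 3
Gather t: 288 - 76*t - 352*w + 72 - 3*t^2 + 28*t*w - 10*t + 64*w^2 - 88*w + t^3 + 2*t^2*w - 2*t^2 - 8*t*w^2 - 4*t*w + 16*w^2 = t^3 + t^2*(2*w - 5) + t*(-8*w^2 + 24*w - 86) + 80*w^2 - 440*w + 360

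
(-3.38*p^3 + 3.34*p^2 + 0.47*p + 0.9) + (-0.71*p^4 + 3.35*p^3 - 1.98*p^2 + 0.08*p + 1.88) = -0.71*p^4 - 0.0299999999999998*p^3 + 1.36*p^2 + 0.55*p + 2.78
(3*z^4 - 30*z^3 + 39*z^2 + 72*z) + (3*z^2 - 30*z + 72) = 3*z^4 - 30*z^3 + 42*z^2 + 42*z + 72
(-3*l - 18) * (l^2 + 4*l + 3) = -3*l^3 - 30*l^2 - 81*l - 54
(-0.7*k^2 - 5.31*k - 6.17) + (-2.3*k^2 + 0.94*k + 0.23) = -3.0*k^2 - 4.37*k - 5.94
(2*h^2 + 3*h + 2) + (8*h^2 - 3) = 10*h^2 + 3*h - 1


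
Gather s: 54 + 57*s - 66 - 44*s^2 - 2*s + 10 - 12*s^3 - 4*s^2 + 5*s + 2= -12*s^3 - 48*s^2 + 60*s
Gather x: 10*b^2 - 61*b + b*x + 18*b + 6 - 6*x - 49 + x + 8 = 10*b^2 - 43*b + x*(b - 5) - 35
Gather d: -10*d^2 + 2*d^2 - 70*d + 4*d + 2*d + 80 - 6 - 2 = -8*d^2 - 64*d + 72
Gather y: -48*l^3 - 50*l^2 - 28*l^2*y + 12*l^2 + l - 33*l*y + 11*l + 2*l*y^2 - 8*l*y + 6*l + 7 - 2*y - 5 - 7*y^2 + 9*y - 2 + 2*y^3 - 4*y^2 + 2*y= -48*l^3 - 38*l^2 + 18*l + 2*y^3 + y^2*(2*l - 11) + y*(-28*l^2 - 41*l + 9)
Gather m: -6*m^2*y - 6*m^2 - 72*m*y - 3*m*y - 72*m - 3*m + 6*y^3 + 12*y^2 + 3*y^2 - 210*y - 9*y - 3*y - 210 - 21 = m^2*(-6*y - 6) + m*(-75*y - 75) + 6*y^3 + 15*y^2 - 222*y - 231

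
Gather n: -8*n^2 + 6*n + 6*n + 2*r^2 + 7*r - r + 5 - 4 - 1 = -8*n^2 + 12*n + 2*r^2 + 6*r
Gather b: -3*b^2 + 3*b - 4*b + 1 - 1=-3*b^2 - b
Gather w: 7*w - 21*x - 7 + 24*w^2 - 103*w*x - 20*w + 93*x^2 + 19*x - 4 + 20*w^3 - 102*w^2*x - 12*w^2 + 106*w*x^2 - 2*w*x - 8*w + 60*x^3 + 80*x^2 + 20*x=20*w^3 + w^2*(12 - 102*x) + w*(106*x^2 - 105*x - 21) + 60*x^3 + 173*x^2 + 18*x - 11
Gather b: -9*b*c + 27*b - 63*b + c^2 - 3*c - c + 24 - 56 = b*(-9*c - 36) + c^2 - 4*c - 32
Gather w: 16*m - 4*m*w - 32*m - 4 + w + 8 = -16*m + w*(1 - 4*m) + 4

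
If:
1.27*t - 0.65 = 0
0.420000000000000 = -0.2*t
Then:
No Solution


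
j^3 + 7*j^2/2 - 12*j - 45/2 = (j - 3)*(j + 3/2)*(j + 5)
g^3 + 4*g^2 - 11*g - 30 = (g - 3)*(g + 2)*(g + 5)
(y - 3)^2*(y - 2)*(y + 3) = y^4 - 5*y^3 - 3*y^2 + 45*y - 54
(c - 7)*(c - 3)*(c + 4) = c^3 - 6*c^2 - 19*c + 84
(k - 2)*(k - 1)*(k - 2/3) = k^3 - 11*k^2/3 + 4*k - 4/3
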